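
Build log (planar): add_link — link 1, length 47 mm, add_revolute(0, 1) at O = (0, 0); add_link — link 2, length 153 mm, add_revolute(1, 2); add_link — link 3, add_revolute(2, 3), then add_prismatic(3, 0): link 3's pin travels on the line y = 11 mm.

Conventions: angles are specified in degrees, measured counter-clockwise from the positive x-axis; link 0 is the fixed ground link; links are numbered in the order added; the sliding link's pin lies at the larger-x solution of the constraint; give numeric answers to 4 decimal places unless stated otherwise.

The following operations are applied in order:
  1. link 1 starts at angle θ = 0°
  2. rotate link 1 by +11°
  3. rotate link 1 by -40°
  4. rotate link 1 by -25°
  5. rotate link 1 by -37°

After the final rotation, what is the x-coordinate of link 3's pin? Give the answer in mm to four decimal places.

geometry: r = 47 mm, L = 153 mm, e = 11 mm; θ starts at 0°
rotate link 1 by +11°: θ ← 0° +11° = 11°
rotate link 1 by -40°: θ ← 11° -40° = -29°
rotate link 1 by -25°: θ ← -29° -25° = -54°
rotate link 1 by -37°: θ ← -54° -37° = -91°
crank pin P = (r cos θ, r sin θ) = (-0.820263, -46.992842)
h = r sin θ − e = -46.992842 − 11 = -57.992842
x = r cos θ + √(L² − h²) = -0.820263 + 141.583298 = 140.763035

140.7630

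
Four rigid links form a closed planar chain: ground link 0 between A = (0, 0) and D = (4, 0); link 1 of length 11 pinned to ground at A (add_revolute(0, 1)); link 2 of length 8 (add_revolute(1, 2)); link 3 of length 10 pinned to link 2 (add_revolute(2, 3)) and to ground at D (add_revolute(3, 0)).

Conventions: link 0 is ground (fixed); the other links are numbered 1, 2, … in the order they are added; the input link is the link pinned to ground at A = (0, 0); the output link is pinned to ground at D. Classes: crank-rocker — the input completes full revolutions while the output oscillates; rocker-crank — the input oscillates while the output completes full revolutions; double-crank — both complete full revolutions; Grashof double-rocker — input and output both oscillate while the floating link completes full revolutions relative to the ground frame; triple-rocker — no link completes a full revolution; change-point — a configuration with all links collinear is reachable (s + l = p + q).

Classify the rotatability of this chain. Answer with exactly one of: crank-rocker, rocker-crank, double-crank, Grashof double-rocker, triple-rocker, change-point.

lengths: ground=4, input=11, coupler=8, output=10
sorted: s=4 (shortest), l=11 (longest), p+q=18
s + l = 15 vs p + q = 18
s + l < p + q (Grashof) with shortest = ground link → double-crank

double-crank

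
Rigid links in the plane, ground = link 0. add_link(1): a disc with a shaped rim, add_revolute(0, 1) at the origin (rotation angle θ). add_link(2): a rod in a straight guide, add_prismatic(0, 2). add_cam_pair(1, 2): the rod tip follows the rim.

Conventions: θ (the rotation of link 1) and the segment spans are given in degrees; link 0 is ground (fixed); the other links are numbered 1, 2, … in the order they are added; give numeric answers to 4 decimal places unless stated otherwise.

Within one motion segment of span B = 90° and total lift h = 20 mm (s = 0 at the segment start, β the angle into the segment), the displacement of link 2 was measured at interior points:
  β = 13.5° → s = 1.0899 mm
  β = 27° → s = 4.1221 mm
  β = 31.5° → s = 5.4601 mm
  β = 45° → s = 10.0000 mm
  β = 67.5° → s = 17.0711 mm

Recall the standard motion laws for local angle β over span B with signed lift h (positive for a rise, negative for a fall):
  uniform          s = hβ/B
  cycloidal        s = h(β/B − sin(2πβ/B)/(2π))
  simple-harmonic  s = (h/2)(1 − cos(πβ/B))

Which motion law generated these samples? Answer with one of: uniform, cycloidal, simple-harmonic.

candidates at β/B = r: uniform s = h·r (linear in β); cycloidal s = h·(r − sin(2πr)/(2π)); simple-harmonic s = (h/2)(1 − cos(πr))
β=13.5°: printed 1.0899 | uniform 3.0000, cycloidal 0.4248, simple-harmonic 1.0899
β=27°: printed 4.1221 | uniform 6.0000, cycloidal 2.9727, simple-harmonic 4.1221
β=31.5°: printed 5.4601 | uniform 7.0000, cycloidal 4.4248, simple-harmonic 5.4601
β=45°: printed 10.0000 | uniform 10.0000, cycloidal 10.0000, simple-harmonic 10.0000
β=67.5°: printed 17.0711 | uniform 15.0000, cycloidal 18.1831, simple-harmonic 17.0711
only one law matches every sample → simple-harmonic

simple-harmonic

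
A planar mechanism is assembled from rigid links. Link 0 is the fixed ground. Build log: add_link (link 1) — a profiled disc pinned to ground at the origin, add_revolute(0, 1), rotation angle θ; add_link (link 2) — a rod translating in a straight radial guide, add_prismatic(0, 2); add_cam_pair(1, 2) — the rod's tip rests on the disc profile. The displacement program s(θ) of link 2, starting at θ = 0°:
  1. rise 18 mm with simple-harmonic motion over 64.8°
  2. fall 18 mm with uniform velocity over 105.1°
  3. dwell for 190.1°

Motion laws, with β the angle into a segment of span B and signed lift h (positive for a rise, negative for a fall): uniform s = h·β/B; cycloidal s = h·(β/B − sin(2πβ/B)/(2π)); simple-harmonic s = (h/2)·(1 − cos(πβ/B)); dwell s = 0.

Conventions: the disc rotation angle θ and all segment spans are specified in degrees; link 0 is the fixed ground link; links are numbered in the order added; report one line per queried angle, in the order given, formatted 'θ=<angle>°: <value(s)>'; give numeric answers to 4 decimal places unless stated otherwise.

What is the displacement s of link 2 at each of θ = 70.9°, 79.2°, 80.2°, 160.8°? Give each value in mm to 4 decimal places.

seg 1 [0°–64.8°] simple-harmonic, h=18: full span → s += 18 → s = 18.0000
seg 2 [64.8°–169.9°] uniform, h=-18: θ=70.9° here. β=6.1, B=105.1. -18·6.1/105.1 = -1.0447 → s = 16.9553
seg 2 [64.8°–169.9°] uniform, h=-18: θ=79.2° here. β=14.4, B=105.1. -18·14.4/105.1 = -2.4662 → s = 15.5338
seg 2 [64.8°–169.9°] uniform, h=-18: θ=80.2° here. β=15.4, B=105.1. -18·15.4/105.1 = -2.6375 → s = 15.3625
seg 2 [64.8°–169.9°] uniform, h=-18: θ=160.8° here. β=96, B=105.1. -18·96/105.1 = -16.4415 → s = 1.5585

θ=70.9°: 16.9553
θ=79.2°: 15.5338
θ=80.2°: 15.3625
θ=160.8°: 1.5585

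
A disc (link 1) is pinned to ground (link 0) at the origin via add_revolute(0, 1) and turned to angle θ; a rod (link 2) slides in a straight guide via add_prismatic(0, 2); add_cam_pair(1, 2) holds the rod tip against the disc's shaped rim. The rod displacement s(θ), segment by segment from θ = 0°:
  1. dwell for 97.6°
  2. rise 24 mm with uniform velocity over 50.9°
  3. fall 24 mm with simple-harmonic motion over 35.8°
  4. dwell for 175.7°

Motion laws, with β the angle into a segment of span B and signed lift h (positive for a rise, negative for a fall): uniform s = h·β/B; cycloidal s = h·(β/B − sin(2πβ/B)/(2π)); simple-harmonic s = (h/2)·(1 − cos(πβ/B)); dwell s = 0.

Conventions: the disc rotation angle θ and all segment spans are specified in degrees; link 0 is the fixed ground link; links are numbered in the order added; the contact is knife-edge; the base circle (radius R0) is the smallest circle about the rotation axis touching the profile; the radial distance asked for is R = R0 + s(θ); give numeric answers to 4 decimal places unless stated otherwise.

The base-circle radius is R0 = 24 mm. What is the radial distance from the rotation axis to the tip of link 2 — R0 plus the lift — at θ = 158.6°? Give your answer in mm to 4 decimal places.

segment 1 (0° to 97.6°, dwell): s unchanged at 0.0000
segment 2 (97.6° to 148.5°, uniform, h = 24) is passed completely: s = 0.0000 + (24) = 24.0000
θ = 158.6° falls in segment 3 (148.5° to 184.3°, simple-harmonic, h = -24): β = 158.6 − 148.5 = 10.1°, B = 35.8°; Δs = -24/2·(1 − cos(π·0.2821)) = -4.4127; s = 24.0000 − 4.4127 = 19.5873
R = R0 + s = 24 + 19.5873 = 43.5873

43.5873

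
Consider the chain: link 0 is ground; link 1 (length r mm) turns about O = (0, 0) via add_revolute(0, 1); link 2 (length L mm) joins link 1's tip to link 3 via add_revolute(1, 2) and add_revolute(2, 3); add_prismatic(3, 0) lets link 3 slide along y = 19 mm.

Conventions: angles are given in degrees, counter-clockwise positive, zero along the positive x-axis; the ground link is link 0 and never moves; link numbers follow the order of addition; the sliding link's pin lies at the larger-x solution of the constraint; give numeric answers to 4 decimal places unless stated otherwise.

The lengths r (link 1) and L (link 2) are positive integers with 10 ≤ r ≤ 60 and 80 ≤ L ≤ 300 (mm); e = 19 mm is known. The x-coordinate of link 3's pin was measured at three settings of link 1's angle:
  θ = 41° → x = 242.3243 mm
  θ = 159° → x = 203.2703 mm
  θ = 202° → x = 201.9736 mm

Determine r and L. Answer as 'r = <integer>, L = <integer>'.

constraint per measurement: (x − r cos θ)² + (r sin θ − e)² = L²
subtracting the θ₁ and θ₂ equations cancels the r² and L² terms:
r = (x₁² − x₂²) / (2[(x₁cos θ₁ + e sin θ₁) − (x₂cos θ₂ + e sin θ₂)]) = 23.0000 → r = 23
L² = (x₁ − r cos θ₁)² + (r sin θ₁ − e)² = 50624.9851 → L = 225.0000 → L = 225
check at θ₃=202°: x = 201.9736 (printed 201.9736) ✓

r = 23, L = 225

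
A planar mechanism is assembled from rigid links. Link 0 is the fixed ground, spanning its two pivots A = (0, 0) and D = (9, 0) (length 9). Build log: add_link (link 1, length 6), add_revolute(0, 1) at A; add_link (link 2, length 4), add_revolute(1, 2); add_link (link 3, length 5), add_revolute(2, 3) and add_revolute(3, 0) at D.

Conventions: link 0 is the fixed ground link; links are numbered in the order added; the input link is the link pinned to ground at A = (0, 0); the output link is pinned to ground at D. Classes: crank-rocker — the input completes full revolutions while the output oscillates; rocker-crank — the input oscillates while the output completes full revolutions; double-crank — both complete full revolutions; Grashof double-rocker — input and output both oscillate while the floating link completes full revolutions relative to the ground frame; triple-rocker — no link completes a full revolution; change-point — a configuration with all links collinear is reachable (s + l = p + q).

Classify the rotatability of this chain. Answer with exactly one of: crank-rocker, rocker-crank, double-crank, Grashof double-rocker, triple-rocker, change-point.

lengths: ground=9, input=6, coupler=4, output=5
sorted: s=4 (shortest), l=9 (longest), p+q=11
s + l = 13 vs p + q = 11
s + l > p + q → non-Grashof → no link fully rotates → triple-rocker

triple-rocker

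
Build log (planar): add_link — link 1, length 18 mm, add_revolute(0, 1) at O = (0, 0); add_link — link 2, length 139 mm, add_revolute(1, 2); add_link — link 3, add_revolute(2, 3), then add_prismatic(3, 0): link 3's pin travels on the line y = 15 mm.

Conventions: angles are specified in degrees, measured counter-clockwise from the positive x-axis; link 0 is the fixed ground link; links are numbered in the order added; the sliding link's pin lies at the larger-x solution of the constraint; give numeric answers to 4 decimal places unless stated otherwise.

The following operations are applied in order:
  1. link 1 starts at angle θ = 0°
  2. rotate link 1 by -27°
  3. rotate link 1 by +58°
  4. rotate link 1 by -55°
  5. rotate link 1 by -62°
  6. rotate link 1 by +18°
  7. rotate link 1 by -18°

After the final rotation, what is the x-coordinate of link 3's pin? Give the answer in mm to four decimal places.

geometry: r = 18 mm, L = 139 mm, e = 15 mm; θ starts at 0°
rotate link 1 by -27°: θ ← 0° -27° = -27°
rotate link 1 by +58°: θ ← -27° +58° = 31°
rotate link 1 by -55°: θ ← 31° -55° = -24°
rotate link 1 by -62°: θ ← -24° -62° = -86°
rotate link 1 by +18°: θ ← -86° +18° = -68°
rotate link 1 by -18°: θ ← -68° -18° = -86°
crank pin P = (r cos θ, r sin θ) = (1.255617, -17.956153)
h = r sin θ − e = -17.956153 − 15 = -32.956153
x = r cos θ + √(L² − h²) = 1.255617 + 135.036632 = 136.292249

136.2922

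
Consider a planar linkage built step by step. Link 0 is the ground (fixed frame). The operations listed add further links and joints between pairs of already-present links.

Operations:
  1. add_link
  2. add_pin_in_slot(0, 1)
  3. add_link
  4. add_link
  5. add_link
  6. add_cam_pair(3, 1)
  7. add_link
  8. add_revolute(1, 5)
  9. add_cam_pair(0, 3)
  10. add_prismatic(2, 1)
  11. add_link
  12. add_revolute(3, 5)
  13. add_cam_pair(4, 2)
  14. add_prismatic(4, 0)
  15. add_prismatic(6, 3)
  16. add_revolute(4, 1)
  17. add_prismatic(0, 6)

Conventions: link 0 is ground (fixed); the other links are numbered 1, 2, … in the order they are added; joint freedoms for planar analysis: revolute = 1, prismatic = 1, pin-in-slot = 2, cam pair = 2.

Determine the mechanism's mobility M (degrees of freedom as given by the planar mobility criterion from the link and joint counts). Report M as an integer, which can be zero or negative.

L=1 J1=0 J2=0
add link → L=2 J1=0 J2=0
PS@0,1 dof=2 J2 → L=2 J1=0 J2=1
add link → L=3 J1=0 J2=1
add link → L=4 J1=0 J2=1
add link → L=5 J1=0 J2=1
C@3,1 dof=2 J2 → L=5 J1=0 J2=2
add link → L=6 J1=0 J2=2
R@1,5 dof=1 J1 → L=6 J1=1 J2=2
C@0,3 dof=2 J2 → L=6 J1=1 J2=3
P@2,1 dof=1 J1 → L=6 J1=2 J2=3
add link → L=7 J1=2 J2=3
R@3,5 dof=1 J1 → L=7 J1=3 J2=3
C@4,2 dof=2 J2 → L=7 J1=3 J2=4
P@4,0 dof=1 J1 → L=7 J1=4 J2=4
P@6,3 dof=1 J1 → L=7 J1=5 J2=4
R@4,1 dof=1 J1 → L=7 J1=6 J2=4
P@0,6 dof=1 J1 → L=7 J1=7 J2=4
M=3(L−1)−2J1−J2=3·6−2·7−4=0

M = 0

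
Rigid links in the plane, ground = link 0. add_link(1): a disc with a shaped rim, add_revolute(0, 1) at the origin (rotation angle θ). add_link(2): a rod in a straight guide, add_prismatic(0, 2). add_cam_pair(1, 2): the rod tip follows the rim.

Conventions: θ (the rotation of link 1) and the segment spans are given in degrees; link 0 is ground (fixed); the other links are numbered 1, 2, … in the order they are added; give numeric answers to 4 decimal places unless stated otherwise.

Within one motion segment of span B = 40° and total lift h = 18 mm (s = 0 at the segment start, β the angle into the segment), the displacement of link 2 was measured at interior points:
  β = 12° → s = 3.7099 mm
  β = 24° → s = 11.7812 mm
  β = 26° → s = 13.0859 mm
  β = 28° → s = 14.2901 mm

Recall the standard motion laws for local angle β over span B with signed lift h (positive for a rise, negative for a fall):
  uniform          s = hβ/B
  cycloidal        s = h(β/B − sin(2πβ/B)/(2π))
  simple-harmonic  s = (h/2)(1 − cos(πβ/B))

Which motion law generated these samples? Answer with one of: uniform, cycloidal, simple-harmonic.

candidates at β/B = r: uniform s = h·r (linear in β); cycloidal s = h·(r − sin(2πr)/(2π)); simple-harmonic s = (h/2)(1 − cos(πr))
β=12°: printed 3.7099 | uniform 5.4000, cycloidal 2.6754, simple-harmonic 3.7099
β=24°: printed 11.7812 | uniform 10.8000, cycloidal 12.4839, simple-harmonic 11.7812
β=26°: printed 13.0859 | uniform 11.7000, cycloidal 14.0177, simple-harmonic 13.0859
β=28°: printed 14.2901 | uniform 12.6000, cycloidal 15.3246, simple-harmonic 14.2901
only one law matches every sample → simple-harmonic

simple-harmonic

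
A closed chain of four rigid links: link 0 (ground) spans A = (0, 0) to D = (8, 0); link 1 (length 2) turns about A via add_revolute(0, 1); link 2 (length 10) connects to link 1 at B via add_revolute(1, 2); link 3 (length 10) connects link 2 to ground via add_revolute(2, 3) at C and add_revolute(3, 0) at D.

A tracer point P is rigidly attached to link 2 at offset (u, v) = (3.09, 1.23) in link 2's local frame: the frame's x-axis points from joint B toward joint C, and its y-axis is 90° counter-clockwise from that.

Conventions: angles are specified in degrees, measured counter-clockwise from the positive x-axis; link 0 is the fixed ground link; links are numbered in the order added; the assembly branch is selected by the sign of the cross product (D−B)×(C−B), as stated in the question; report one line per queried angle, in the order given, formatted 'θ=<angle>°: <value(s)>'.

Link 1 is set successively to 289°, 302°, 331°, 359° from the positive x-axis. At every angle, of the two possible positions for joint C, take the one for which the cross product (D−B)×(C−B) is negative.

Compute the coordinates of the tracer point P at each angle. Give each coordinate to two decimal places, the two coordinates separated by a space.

A=(0,0), D=(8.00,0)
θ=289°: B = A + 2.00·(cos289°, sin289°) = (0.6511, -1.8910)
θ=289°: |BD| = 7.5883
θ=289°: circle(B,10.00) ∩ circle(D,10.00): a=3.7941, h=9.2523
θ=289°:   candidates: C₊=(2.0199,8.0149) cross=70.209; C₋=(6.6313,-9.9059) cross=-70.209
θ=289°:   branch - wants cross < 0 → take C=(6.6313,-9.9059) (cross=-70.209)
θ=289°: ex = (C−B)/|BC| = (0.5980,-0.8015); ey = (0.8015,0.5980)
θ=289°: P = B + 3.09·ex + 1.23·ey = (3.4848,-3.6321)
θ=302°: B = A + 2.00·(cos302°, sin302°) = (1.0598, -1.6961)
θ=302°: |BD| = 7.1444
θ=302°: circle(B,10.00) ∩ circle(D,10.00): a=3.5722, h=9.3402
θ=302°:   candidates: C₊=(2.3125,8.2251) cross=66.730; C₋=(6.7473,-9.9212) cross=-66.730
θ=302°:   branch - wants cross < 0 → take C=(6.7473,-9.9212) (cross=-66.730)
θ=302°: ex = (C−B)/|BC| = (0.5687,-0.8225); ey = (0.8225,0.5687)
θ=302°: P = B + 3.09·ex + 1.23·ey = (3.8290,-3.5381)
θ=331°: B = A + 2.00·(cos331°, sin331°) = (1.7492, -0.9696)
θ=331°: |BD| = 6.3255
θ=331°: circle(B,10.00) ∩ circle(D,10.00): a=3.1628, h=9.4867
θ=331°:   candidates: C₊=(3.4204,8.8897) cross=60.008; C₋=(6.3288,-9.8594) cross=-60.008
θ=331°:   branch - wants cross < 0 → take C=(6.3288,-9.8594) (cross=-60.008)
θ=331°: ex = (C−B)/|BC| = (0.4580,-0.8890); ey = (0.8890,0.4580)
θ=331°: P = B + 3.09·ex + 1.23·ey = (4.2578,-3.1533)
θ=359°: B = A + 2.00·(cos359°, sin359°) = (1.9997, -0.0349)
θ=359°: |BD| = 6.0004
θ=359°: circle(B,10.00) ∩ circle(D,10.00): a=3.0002, h=9.5393
θ=359°:   candidates: C₊=(4.9444,9.5217) cross=57.240; C₋=(5.0553,-9.5566) cross=-57.240
θ=359°:   branch - wants cross < 0 → take C=(5.0553,-9.5566) (cross=-57.240)
θ=359°: ex = (C−B)/|BC| = (0.3056,-0.9522); ey = (0.9522,0.3056)
θ=359°: P = B + 3.09·ex + 1.23·ey = (4.1151,-2.6013)

θ=289°: 3.48 -3.63
θ=302°: 3.83 -3.54
θ=331°: 4.26 -3.15
θ=359°: 4.12 -2.60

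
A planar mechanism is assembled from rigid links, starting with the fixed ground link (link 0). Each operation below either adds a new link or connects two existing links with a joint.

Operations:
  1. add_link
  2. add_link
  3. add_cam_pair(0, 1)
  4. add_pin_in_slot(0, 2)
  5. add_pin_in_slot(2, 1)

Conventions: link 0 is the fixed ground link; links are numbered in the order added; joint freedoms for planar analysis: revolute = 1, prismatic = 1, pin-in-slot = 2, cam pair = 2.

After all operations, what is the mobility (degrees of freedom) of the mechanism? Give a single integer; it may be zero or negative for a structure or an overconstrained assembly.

L=1 J1=0 J2=0
add link → L=2 J1=0 J2=0
add link → L=3 J1=0 J2=0
C@0,1 dof=2 J2 → L=3 J1=0 J2=1
PS@0,2 dof=2 J2 → L=3 J1=0 J2=2
PS@2,1 dof=2 J2 → L=3 J1=0 J2=3
M=3(L−1)−2J1−J2=3·2−2·0−3=3

M = 3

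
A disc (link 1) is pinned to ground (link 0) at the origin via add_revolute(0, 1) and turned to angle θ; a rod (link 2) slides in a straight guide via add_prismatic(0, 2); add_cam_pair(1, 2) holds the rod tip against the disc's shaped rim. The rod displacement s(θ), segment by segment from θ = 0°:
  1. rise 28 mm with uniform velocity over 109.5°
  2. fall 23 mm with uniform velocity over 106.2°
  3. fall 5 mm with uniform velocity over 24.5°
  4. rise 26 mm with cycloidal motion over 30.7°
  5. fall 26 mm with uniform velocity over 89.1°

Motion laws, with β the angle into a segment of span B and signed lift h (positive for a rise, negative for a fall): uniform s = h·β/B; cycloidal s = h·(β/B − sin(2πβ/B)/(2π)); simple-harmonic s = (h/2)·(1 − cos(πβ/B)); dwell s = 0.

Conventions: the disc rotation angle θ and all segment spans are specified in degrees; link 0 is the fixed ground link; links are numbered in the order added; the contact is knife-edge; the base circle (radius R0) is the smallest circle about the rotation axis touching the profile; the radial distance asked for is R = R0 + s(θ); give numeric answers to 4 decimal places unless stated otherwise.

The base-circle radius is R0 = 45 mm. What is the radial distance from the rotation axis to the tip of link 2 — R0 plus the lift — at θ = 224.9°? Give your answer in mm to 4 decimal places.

segment 1 (0° to 109.5°, uniform, h = 28) is passed completely: s = 0.0000 + (28) = 28.0000
segment 2 (109.5° to 215.7°, uniform, h = -23) is passed completely: s = 28.0000 + (-23) = 5.0000
θ = 224.9° falls in segment 3 (215.7° to 240.2°, uniform, h = -5): β = 224.9 − 215.7 = 9.2°, B = 24.5°; Δs = -5·9.2/24.5 = -1.8776; s = 5.0000 − 1.8776 = 3.1224
R = R0 + s = 45 + 3.1224 = 48.1224

48.1224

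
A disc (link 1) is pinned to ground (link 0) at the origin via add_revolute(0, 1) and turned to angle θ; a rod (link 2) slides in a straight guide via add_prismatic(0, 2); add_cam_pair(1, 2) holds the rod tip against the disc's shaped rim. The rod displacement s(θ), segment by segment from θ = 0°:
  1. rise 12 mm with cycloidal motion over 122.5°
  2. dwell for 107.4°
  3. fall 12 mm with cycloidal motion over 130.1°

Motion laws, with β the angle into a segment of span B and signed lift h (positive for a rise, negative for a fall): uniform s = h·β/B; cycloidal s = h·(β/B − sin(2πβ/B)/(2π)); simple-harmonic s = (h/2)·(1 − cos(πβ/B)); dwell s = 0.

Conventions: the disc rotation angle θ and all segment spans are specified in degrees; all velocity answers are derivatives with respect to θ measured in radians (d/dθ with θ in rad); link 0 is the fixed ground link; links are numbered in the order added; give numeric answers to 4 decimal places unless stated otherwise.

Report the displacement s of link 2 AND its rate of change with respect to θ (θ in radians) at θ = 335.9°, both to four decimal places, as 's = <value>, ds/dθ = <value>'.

segment 1 (0° to 122.5°, cycloidal, h = 12) is passed completely: s = 0.0000 + (12) = 12.0000
segment 2 (122.5° to 229.9°, dwell): s unchanged at 12.0000
θ = 335.9° falls in segment 3 (229.9° to 360°, cycloidal, h = -12): β = 335.9 − 229.9 = 106°, B = 130.1°; Δs = -12·(0.8148 − sin(2π·0.8148)/(2π)) = -11.5310; s = 12.0000 − 11.5310 = 0.4690
velocity in seg [229.9°–360°] (cycloidal), θ in radians: β = 106° = 1.8500 rad, B = 130.1° = 2.2707 rad; ds/dθ = (h/B)(1 − cos(2πβ/B)) = ((-12)/2.2707)(1 − cos(2π·0.8148)) = -3.193319 mm/rad

s = 0.4690, ds/dθ = -3.1933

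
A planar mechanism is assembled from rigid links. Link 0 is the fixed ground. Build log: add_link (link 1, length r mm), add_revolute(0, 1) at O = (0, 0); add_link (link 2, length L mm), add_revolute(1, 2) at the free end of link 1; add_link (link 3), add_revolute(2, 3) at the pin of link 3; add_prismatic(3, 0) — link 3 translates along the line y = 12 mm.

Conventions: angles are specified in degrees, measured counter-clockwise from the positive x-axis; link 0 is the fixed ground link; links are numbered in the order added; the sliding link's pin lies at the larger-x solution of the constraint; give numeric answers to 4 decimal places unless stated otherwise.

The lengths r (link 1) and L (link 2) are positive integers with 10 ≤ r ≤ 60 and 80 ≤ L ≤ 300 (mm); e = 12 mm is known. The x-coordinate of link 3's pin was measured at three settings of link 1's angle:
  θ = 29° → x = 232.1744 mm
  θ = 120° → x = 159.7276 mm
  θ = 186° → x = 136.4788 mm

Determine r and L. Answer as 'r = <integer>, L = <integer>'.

constraint per measurement: (x − r cos θ)² + (r sin θ − e)² = L²
subtracting the θ₁ and θ₂ equations cancels the r² and L² terms:
r = (x₁² − x₂²) / (2[(x₁cos θ₁ + e sin θ₁) − (x₂cos θ₂ + e sin θ₂)]) = 51.0000 → r = 51
L² = (x₁ − r cos θ₁)² + (r sin θ₁ − e)² = 35343.9859 → L = 188.0000 → L = 188
check at θ₃=186°: x = 136.4788 (printed 136.4788) ✓

r = 51, L = 188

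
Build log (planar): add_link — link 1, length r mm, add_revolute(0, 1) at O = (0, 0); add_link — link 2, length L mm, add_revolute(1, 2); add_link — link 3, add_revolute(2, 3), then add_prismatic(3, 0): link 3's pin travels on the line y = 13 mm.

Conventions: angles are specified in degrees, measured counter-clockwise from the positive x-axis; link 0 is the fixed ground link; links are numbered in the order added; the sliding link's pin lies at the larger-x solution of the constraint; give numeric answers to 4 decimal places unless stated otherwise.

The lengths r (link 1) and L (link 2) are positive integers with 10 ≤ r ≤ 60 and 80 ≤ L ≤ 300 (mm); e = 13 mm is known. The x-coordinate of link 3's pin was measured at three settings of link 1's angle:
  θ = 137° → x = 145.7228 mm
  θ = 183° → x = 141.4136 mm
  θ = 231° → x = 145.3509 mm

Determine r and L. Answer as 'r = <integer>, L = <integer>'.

constraint per measurement: (x − r cos θ)² + (r sin θ − e)² = L²
subtracting the θ₁ and θ₂ equations cancels the r² and L² terms:
r = (x₁² − x₂²) / (2[(x₁cos θ₁ + e sin θ₁) − (x₂cos θ₂ + e sin θ₂)]) = 13.9997 → r = 14
L² = (x₁ − r cos θ₁)² + (r sin θ₁ − e)² = 24335.9845 → L = 156.0000 → L = 156
check at θ₃=231°: x = 145.3509 (printed 145.3509) ✓

r = 14, L = 156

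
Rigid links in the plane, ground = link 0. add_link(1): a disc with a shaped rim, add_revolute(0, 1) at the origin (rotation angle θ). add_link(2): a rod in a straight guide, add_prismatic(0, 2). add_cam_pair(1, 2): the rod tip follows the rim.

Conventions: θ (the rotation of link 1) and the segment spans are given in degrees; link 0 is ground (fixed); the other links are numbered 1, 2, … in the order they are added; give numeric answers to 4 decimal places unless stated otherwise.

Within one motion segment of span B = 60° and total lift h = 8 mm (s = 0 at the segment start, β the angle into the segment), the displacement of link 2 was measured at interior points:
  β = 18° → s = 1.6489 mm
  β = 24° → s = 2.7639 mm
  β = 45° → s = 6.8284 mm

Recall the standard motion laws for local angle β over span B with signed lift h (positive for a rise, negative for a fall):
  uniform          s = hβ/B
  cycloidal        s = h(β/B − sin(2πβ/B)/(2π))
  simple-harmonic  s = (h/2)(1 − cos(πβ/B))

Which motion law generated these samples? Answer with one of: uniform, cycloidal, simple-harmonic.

candidates at β/B = r: uniform s = h·r (linear in β); cycloidal s = h·(r − sin(2πr)/(2π)); simple-harmonic s = (h/2)(1 − cos(πr))
β=18°: printed 1.6489 | uniform 2.4000, cycloidal 1.1891, simple-harmonic 1.6489
β=24°: printed 2.7639 | uniform 3.2000, cycloidal 2.4516, simple-harmonic 2.7639
β=45°: printed 6.8284 | uniform 6.0000, cycloidal 7.2732, simple-harmonic 6.8284
only one law matches every sample → simple-harmonic

simple-harmonic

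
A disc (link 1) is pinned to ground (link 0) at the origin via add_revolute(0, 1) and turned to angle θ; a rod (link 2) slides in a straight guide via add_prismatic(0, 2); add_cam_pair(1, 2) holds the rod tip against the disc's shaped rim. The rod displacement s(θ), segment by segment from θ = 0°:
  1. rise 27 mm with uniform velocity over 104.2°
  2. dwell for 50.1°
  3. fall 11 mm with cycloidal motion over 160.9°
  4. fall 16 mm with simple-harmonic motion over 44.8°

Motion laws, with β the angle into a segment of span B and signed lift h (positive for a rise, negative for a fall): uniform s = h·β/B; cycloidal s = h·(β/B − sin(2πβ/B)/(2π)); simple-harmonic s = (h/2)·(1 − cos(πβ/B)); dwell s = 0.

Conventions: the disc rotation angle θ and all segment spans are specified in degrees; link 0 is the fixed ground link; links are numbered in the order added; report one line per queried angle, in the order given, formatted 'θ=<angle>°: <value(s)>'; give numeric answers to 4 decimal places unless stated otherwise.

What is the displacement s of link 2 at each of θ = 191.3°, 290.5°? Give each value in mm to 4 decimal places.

segment 1 (0° to 104.2°, uniform, h = 27) is passed completely: s = 0.0000 + (27) = 27.0000
segment 2 (104.2° to 154.3°, dwell): s unchanged at 27.0000
θ = 191.3° falls in segment 3 (154.3° to 315.2°, cycloidal, h = -11): β = 191.3 − 154.3 = 37°, B = 160.9°; Δs = -11·(0.2300 − sin(2π·0.2300)/(2π)) = -0.7927; s = 27.0000 − 0.7927 = 26.2073
θ = 290.5° falls in segment 3 (154.3° to 315.2°, cycloidal, h = -11): β = 290.5 − 154.3 = 136.2°, B = 160.9°; Δs = -11·(0.8465 − sin(2π·0.8465)/(2π)) = -10.7501; s = 27.0000 − 10.7501 = 16.2499

θ=191.3°: 26.2073
θ=290.5°: 16.2499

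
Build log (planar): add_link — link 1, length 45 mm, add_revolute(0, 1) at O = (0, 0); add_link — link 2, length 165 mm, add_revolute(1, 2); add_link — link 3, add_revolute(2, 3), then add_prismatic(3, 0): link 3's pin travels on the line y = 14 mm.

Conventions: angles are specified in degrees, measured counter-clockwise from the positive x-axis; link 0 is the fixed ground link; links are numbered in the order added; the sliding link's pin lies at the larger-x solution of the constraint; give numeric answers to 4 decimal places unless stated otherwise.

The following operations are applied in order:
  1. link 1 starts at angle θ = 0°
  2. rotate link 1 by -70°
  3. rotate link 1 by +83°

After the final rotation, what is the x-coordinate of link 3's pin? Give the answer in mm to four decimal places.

geometry: r = 45 mm, L = 165 mm, e = 14 mm; θ starts at 0°
rotate link 1 by -70°: θ ← 0° -70° = -70°
rotate link 1 by +83°: θ ← -70° +83° = 13°
crank pin P = (r cos θ, r sin θ) = (43.846653, 10.122797)
h = r sin θ − e = 10.122797 − 14 = -3.877203
x = r cos θ + √(L² − h²) = 43.846653 + 164.954440 = 208.801093

208.8011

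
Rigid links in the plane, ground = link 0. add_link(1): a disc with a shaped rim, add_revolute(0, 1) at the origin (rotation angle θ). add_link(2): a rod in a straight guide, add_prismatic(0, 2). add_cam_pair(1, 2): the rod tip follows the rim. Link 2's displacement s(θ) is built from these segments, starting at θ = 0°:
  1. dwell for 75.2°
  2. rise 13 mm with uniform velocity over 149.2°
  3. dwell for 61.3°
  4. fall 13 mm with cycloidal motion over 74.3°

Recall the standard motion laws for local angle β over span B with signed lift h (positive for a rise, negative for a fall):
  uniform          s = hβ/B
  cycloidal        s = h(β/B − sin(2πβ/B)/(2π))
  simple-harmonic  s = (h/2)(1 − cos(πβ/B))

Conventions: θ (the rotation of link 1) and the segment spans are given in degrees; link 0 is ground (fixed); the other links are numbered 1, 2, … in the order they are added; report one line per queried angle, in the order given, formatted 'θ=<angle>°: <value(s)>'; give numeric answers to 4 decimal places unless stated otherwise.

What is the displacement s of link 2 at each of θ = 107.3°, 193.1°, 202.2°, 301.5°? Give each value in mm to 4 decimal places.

segment 1 (0° to 75.2°, dwell): s unchanged at 0.0000
θ = 107.3° falls in segment 2 (75.2° to 224.4°, uniform, h = 13): β = 107.3 − 75.2 = 32.1°, B = 149.2°; Δs = 13·32.1/149.2 = 2.7969; s = 0.0000 + 2.7969 = 2.7969
θ = 193.1° falls in segment 2 (75.2° to 224.4°, uniform, h = 13): β = 193.1 − 75.2 = 117.9°, B = 149.2°; Δs = 13·117.9/149.2 = 10.2728; s = 0.0000 + 10.2728 = 10.2728
θ = 202.2° falls in segment 2 (75.2° to 224.4°, uniform, h = 13): β = 202.2 − 75.2 = 127°, B = 149.2°; Δs = 13·127/149.2 = 11.0657; s = 0.0000 + 11.0657 = 11.0657
segment 2 (75.2° to 224.4°, uniform, h = 13) is passed completely: s = 0.0000 + (13) = 13.0000
segment 3 (224.4° to 285.7°, dwell): s unchanged at 13.0000
θ = 301.5° falls in segment 4 (285.7° to 360°, cycloidal, h = -13): β = 301.5 − 285.7 = 15.8°, B = 74.3°; Δs = -13·(0.2127 − sin(2π·0.2127)/(2π)) = -0.7522; s = 13.0000 − 0.7522 = 12.2478

θ=107.3°: 2.7969
θ=193.1°: 10.2728
θ=202.2°: 11.0657
θ=301.5°: 12.2478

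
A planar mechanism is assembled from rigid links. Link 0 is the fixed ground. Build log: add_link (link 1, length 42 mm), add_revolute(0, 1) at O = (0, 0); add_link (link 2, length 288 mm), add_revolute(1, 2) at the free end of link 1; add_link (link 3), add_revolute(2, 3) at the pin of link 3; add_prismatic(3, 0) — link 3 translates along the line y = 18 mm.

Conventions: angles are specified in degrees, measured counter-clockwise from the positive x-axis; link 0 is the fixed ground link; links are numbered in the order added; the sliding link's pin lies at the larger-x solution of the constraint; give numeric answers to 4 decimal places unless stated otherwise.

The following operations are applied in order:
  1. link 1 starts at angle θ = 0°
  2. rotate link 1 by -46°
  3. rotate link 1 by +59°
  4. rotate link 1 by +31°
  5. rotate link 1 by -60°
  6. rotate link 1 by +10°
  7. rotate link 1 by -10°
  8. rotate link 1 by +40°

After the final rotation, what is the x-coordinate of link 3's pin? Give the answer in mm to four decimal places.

geometry: r = 42 mm, L = 288 mm, e = 18 mm; θ starts at 0°
rotate link 1 by -46°: θ ← 0° -46° = -46°
rotate link 1 by +59°: θ ← -46° +59° = 13°
rotate link 1 by +31°: θ ← 13° +31° = 44°
rotate link 1 by -60°: θ ← 44° -60° = -16°
rotate link 1 by +10°: θ ← -16° +10° = -6°
rotate link 1 by -10°: θ ← -6° -10° = -16°
rotate link 1 by +40°: θ ← -16° +40° = 24°
crank pin P = (r cos θ, r sin θ) = (38.368909, 17.082939)
h = r sin θ − e = 17.082939 − 18 = -0.917061
x = r cos θ + √(L² − h²) = 38.368909 + 287.998540 = 326.367449

326.3674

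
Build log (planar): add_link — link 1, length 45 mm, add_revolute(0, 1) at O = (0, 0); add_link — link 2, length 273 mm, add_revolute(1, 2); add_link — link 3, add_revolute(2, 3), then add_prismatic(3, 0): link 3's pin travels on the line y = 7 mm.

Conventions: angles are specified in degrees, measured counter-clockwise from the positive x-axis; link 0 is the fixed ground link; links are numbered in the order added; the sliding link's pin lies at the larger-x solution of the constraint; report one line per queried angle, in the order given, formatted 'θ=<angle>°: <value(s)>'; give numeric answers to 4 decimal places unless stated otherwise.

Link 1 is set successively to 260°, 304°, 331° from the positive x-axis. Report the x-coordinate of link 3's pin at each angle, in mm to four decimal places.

geometry: r = 45 mm, L = 273 mm, e = 7 mm
θ=260°: crank pin P = (r cos θ, r sin θ) = (-7.814168, -44.316349)
θ=260°: h = r sin θ − e = -44.316349 − 7 = -51.316349
θ=260°: x = r cos θ + √(L² − h²) = -7.814168 + 268.133609 = 260.319441
θ=304°: crank pin P = (r cos θ, r sin θ) = (25.163681, -37.306691)
θ=304°: h = r sin θ − e = -37.306691 − 7 = -44.306691
θ=304°: x = r cos θ + √(L² − h²) = 25.163681 + 269.380618 = 294.544298
θ=331°: crank pin P = (r cos θ, r sin θ) = (39.357887, -21.816433)
θ=331°: h = r sin θ − e = -21.816433 − 7 = -28.816433
θ=331°: x = r cos θ + √(L² − h²) = 39.357887 + 271.474885 = 310.832772

θ=260°: 260.3194
θ=304°: 294.5443
θ=331°: 310.8328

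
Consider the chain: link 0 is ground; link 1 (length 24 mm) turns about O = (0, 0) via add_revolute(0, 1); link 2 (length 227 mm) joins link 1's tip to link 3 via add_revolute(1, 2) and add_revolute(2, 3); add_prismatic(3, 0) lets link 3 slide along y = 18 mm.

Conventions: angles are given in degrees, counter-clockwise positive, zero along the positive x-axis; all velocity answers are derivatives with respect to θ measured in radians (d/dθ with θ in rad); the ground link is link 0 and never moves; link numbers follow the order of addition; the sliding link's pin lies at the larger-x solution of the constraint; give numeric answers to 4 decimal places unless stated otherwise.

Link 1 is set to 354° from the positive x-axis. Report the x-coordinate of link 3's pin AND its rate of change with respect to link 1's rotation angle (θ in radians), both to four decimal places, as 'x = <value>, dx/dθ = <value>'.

geometry: r = 24 mm, L = 227 mm, e = 18 mm
crank pin P = (r cos θ, r sin θ) = (23.868525, -2.508683)
h = r sin θ − e = -2.508683 − 18 = -20.508683
x = r cos θ + √(L² − h²) = 23.868525 + 226.071657 = 249.940182
dx/dθ = −r sin θ − h·r cos θ/√(L² − h²) (θ in radians; h = -20.508683) = 4.673979

x = 249.9402, dx/dθ = 4.6740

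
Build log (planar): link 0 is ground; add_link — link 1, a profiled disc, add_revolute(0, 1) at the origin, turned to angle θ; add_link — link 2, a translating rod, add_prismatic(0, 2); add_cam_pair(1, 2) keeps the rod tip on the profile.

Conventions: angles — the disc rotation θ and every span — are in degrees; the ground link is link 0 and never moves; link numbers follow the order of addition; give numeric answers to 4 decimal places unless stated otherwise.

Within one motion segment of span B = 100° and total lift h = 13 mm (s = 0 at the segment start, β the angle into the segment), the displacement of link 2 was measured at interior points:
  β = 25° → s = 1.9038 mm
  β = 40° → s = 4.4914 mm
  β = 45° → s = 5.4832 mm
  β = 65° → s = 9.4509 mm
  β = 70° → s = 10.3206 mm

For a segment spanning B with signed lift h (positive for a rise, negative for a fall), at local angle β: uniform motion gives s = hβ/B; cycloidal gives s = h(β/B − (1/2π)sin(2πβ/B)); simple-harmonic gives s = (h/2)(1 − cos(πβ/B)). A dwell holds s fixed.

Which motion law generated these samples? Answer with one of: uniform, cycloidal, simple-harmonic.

candidates at β/B = r: uniform s = h·r (linear in β); cycloidal s = h·(r − sin(2πr)/(2π)); simple-harmonic s = (h/2)(1 − cos(πr))
β=25°: printed 1.9038 | uniform 3.2500, cycloidal 1.1810, simple-harmonic 1.9038
β=40°: printed 4.4914 | uniform 5.2000, cycloidal 3.9839, simple-harmonic 4.4914
β=45°: printed 5.4832 | uniform 5.8500, cycloidal 5.2106, simple-harmonic 5.4832
β=65°: printed 9.4509 | uniform 8.4500, cycloidal 10.1239, simple-harmonic 9.4509
β=70°: printed 10.3206 | uniform 9.1000, cycloidal 11.0677, simple-harmonic 10.3206
only one law matches every sample → simple-harmonic

simple-harmonic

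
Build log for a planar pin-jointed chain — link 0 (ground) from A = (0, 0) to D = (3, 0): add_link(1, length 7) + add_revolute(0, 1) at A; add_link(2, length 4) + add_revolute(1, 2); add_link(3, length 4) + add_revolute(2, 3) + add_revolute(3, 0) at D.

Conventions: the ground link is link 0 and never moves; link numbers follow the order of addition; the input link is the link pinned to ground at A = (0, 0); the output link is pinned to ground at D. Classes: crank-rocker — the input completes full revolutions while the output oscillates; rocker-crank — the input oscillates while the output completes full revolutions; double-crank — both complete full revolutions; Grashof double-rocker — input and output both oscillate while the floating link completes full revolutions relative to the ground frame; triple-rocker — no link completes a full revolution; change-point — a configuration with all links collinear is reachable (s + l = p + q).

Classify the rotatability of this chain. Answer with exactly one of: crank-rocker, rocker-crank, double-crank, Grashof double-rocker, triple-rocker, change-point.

lengths: ground=3, input=7, coupler=4, output=4
sorted: s=3 (shortest), l=7 (longest), p+q=8
s + l = 10 vs p + q = 8
s + l > p + q → non-Grashof → no link fully rotates → triple-rocker

triple-rocker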